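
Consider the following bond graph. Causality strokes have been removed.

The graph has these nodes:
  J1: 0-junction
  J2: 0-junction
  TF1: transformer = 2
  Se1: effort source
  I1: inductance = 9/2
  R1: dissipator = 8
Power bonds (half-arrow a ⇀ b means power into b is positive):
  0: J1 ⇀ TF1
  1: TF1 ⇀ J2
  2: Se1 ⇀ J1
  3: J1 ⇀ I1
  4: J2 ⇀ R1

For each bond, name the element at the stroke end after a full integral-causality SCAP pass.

β2 stroke→J1  (Se1 fixes effort; stroke away)
β0 stroke→TF1  (common-e at J1 fixed by 2)
β3 stroke→I1  (common-e at J1 fixed by 2)
β1 stroke→J2  (through TF1, causality passes straight; one stroke at TF1)
β4 stroke→R1  (common-e at J2 fixed by 1)

b0 stroke at TF1
b1 stroke at J2
b2 stroke at J1
b3 stroke at I1
b4 stroke at R1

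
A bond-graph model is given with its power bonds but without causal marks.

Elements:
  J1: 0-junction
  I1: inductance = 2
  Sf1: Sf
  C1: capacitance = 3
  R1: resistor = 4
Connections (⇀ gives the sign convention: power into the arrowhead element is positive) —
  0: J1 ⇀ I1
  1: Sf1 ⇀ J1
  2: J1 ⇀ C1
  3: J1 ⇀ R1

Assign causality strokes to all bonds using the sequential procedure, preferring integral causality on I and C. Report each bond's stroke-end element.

bond 1 |Sf1  (Sf1 fixes flow; stroke at Sf1)
bond 0 |I1  (I1 outputs flow p/I1)
bond 2 |J1  (prefer integral on C1)
bond 3 |R1  (common-e at J1 fixed by 2)

β0 stroke at I1
β1 stroke at Sf1
β2 stroke at J1
β3 stroke at R1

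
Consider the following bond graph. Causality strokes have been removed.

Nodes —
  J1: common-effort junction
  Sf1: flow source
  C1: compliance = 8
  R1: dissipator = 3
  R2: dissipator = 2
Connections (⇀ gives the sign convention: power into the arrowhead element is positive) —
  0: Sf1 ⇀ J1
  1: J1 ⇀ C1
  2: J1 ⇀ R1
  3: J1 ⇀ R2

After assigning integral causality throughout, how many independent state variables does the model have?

β0 |Sf1  (source Sf1 imposes f)
β1 |J1  (C1 integral (e out))
β2 |R1  (J1 effort already set via bond 1)
β3 |R2  (J1: bond 1 brought effort, rest push out)

1  (C1 all integral)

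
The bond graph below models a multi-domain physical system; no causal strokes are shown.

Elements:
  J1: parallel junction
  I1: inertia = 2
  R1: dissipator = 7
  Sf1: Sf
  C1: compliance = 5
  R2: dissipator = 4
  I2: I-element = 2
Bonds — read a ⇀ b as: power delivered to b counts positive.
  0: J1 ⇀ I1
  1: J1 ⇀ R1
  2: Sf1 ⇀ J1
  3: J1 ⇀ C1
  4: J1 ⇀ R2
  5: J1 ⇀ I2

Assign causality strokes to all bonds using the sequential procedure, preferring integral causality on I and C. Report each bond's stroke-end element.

#0 stroke→I1
#1 stroke→R1
#2 stroke→Sf1
#3 stroke→J1
#4 stroke→R2
#5 stroke→I2

b2 stroke at Sf1  (Sf1 fixes flow; stroke at Sf1)
b0 stroke at I1  (I1 integral (f out))
b3 stroke at J1  (prefer integral on C1)
b1 stroke at R1  (0-jn J1 has e-setter on 3)
b4 stroke at R2  (J1: bond 3 brought effort, rest push out)
b5 stroke at I2  (0-jn J1 has e-setter on 3)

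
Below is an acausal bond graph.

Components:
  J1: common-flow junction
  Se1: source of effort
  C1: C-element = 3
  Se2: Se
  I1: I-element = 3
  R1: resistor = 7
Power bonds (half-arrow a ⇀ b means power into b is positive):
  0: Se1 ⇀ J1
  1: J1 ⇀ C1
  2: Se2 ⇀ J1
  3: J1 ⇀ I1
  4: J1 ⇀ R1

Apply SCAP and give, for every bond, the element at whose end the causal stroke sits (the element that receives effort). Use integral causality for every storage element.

b0 →J1  (Se1 fixes effort; stroke away)
b2 →J1  (Se2 fixes effort; stroke away)
b1 →J1  (C1 integral (e out))
b3 →I1  (I1 outputs flow p/I1)
b4 →J1  (1-jn J1 has f-setter on 3)

β0 |J1
β1 |J1
β2 |J1
β3 |I1
β4 |J1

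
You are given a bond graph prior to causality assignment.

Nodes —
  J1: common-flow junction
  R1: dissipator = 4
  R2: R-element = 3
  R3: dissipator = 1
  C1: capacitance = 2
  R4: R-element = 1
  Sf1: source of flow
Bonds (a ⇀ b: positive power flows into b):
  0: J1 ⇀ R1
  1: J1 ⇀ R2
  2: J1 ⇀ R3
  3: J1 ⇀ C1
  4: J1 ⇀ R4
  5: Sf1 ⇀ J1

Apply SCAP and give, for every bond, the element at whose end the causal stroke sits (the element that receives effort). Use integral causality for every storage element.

bond 0 stroke at J1
bond 1 stroke at J1
bond 2 stroke at J1
bond 3 stroke at J1
bond 4 stroke at J1
bond 5 stroke at Sf1

b5 →Sf1  (Sf1: flow source, stroke at near end)
b0 →J1  (1-jn J1 has f-setter on 5)
b1 →J1  (1-jn J1 has f-setter on 5)
b2 →J1  (J1 flow already set via bond 5)
b3 →J1  (1-jn J1 has f-setter on 5)
b4 →J1  (common-f at J1 fixed by 5)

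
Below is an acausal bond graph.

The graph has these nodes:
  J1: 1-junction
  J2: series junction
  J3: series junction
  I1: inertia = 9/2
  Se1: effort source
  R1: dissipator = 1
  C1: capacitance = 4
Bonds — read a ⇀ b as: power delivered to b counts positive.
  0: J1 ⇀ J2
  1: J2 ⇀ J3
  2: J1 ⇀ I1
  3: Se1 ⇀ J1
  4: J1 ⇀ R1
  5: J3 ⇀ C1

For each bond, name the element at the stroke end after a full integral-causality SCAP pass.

#0 stroke→J1
#1 stroke→J2
#2 stroke→I1
#3 stroke→J1
#4 stroke→J1
#5 stroke→J3

b3 →J1  (Se1 (Se) sets effort on bond)
b2 →I1  (I1 outputs flow p/I1)
b0 →J1  (J1: bond 2 brought flow, rest push out)
b4 →J1  (J1 flow already set via bond 2)
b1 →J2  (common-f at J2 fixed by 0)
b5 →J3  (common-f at J3 fixed by 1)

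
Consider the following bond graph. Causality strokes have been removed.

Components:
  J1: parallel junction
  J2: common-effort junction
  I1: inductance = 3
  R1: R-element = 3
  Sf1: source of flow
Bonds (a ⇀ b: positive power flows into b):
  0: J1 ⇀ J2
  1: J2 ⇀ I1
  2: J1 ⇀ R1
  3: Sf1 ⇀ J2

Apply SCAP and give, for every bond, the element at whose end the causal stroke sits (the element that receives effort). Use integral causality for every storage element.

β3 stroke→Sf1  (Sf1 fixes flow; stroke at Sf1)
β1 stroke→I1  (I1 integral (f out))
β0 stroke→J2  (J2 needs exactly one e-in)
β2 stroke→J1  (J1 needs exactly one e-in)

b0 stroke→J2
b1 stroke→I1
b2 stroke→J1
b3 stroke→Sf1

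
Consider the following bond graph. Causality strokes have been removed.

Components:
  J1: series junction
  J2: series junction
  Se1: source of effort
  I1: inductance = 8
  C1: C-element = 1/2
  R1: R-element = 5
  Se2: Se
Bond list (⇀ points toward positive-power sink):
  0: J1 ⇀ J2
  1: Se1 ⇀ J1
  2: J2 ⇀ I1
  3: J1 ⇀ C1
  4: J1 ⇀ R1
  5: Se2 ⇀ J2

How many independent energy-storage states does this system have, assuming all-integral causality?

2  (C1, I1 all integral)

b1 stroke at J1  (source Se1 imposes e)
b5 stroke at J2  (source Se2 imposes e)
b2 stroke at I1  (prefer integral on I1)
b0 stroke at J2  (1-jn J2 has f-setter on 2)
b3 stroke at J1  (common-f at J1 fixed by 0)
b4 stroke at J1  (J1 flow already set via bond 0)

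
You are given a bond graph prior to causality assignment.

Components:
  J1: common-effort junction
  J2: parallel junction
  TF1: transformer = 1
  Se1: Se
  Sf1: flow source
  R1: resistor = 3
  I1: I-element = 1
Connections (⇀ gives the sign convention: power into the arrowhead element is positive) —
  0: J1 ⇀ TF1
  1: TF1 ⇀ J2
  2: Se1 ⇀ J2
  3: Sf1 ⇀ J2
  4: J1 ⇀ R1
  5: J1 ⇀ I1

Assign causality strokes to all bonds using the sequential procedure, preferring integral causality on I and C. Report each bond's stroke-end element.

bond 0 →J1
bond 1 →TF1
bond 2 →J2
bond 3 →Sf1
bond 4 →R1
bond 5 →I1

#2 stroke at J2  (Se1 (Se) sets effort on bond)
#3 stroke at Sf1  (Sf1 fixes flow; stroke at Sf1)
#1 stroke at TF1  (J2: bond 2 brought effort, rest push out)
#0 stroke at J1  (TF1: transformer flips bond 1)
#4 stroke at R1  (J1: bond 0 brought effort, rest push out)
#5 stroke at I1  (J1: bond 0 brought effort, rest push out)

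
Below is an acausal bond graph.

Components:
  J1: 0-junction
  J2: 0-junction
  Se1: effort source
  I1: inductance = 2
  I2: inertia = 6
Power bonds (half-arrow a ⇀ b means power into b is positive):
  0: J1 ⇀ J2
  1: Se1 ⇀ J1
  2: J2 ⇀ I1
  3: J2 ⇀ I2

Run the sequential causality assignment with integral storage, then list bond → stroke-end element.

β0 |J2
β1 |J1
β2 |I1
β3 |I2

b1 stroke at J1  (Se1 (Se) sets effort on bond)
b0 stroke at J2  (common-e at J1 fixed by 1)
b2 stroke at I1  (common-e at J2 fixed by 0)
b3 stroke at I2  (J2: bond 0 brought effort, rest push out)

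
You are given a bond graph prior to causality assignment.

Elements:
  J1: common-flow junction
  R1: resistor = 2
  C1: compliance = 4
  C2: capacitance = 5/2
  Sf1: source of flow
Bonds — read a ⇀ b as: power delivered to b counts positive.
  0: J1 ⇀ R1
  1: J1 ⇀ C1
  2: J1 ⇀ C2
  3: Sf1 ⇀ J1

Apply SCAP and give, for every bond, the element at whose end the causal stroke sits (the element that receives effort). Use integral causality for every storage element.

b3 |Sf1  (Sf1: flow source, stroke at near end)
b0 |J1  (1-jn J1 has f-setter on 3)
b1 |J1  (J1: bond 3 brought flow, rest push out)
b2 |J1  (1-jn J1 has f-setter on 3)

#0 →J1
#1 →J1
#2 →J1
#3 →Sf1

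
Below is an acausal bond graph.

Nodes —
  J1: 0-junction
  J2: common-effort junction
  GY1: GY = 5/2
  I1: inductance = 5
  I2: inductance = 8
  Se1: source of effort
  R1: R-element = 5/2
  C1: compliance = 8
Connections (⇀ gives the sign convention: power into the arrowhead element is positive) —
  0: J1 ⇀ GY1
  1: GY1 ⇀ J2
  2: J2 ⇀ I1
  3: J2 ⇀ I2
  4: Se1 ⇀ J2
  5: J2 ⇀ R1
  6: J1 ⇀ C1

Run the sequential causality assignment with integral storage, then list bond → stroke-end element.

bond 4 stroke→J2  (source Se1 imposes e)
bond 1 stroke→GY1  (common-e at J2 fixed by 4)
bond 2 stroke→I1  (J2: bond 4 brought effort, rest push out)
bond 3 stroke→I2  (J2: bond 4 brought effort, rest push out)
bond 5 stroke→R1  (J2 effort already set via bond 4)
bond 0 stroke→GY1  (GY1 both-in/both-out from 1)
bond 6 stroke→J1  (only one effort-in slot at J1)

β0 stroke→GY1
β1 stroke→GY1
β2 stroke→I1
β3 stroke→I2
β4 stroke→J2
β5 stroke→R1
β6 stroke→J1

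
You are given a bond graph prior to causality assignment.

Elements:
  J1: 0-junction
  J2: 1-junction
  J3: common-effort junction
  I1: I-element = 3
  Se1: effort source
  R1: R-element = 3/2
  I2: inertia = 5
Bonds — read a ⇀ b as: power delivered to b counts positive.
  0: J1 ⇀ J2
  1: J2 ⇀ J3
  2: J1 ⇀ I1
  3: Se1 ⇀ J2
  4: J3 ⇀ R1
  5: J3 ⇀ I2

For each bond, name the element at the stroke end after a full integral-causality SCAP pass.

β0 |J1
β1 |J2
β2 |I1
β3 |J2
β4 |J3
β5 |I2

b3 stroke at J2  (Se1 fixes effort; stroke away)
b2 stroke at I1  (I1 integral (f out))
b0 stroke at J1  (only one effort-in slot at J1)
b1 stroke at J2  (common-f at J2 fixed by 0)
b5 stroke at I2  (prefer integral on I2)
b4 stroke at J3  (J3: last free bond brings effort in)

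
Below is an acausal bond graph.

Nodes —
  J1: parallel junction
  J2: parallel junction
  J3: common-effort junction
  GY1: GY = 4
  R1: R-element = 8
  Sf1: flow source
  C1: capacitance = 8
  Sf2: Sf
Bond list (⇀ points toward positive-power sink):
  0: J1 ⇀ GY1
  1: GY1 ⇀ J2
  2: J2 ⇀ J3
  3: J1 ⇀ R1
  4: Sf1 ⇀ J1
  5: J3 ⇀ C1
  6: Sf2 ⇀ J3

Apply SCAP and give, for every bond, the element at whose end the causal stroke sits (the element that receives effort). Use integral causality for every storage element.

#4 stroke at Sf1  (Sf1 fixes flow; stroke at Sf1)
#6 stroke at Sf2  (Sf2 fixes flow; stroke at Sf2)
#5 stroke at J3  (C1: C, integral causality)
#2 stroke at J2  (0-jn J3 has e-setter on 5)
#1 stroke at GY1  (J2 effort already set via bond 2)
#0 stroke at GY1  (GY1 both-in/both-out from 1)
#3 stroke at J1  (only one effort-in slot at J1)

b0 stroke→GY1
b1 stroke→GY1
b2 stroke→J2
b3 stroke→J1
b4 stroke→Sf1
b5 stroke→J3
b6 stroke→Sf2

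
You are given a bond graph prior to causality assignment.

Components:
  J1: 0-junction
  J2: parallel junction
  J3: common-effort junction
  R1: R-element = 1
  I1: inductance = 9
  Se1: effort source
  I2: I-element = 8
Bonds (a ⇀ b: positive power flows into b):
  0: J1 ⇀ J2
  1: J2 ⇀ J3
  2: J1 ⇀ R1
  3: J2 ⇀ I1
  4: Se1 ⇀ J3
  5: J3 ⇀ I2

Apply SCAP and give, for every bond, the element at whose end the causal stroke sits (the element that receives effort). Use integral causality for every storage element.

β0 stroke at J1
β1 stroke at J2
β2 stroke at R1
β3 stroke at I1
β4 stroke at J3
β5 stroke at I2

β4 stroke at J3  (Se1 fixes effort; stroke away)
β1 stroke at J2  (J3: bond 4 brought effort, rest push out)
β5 stroke at I2  (0-jn J3 has e-setter on 4)
β0 stroke at J1  (common-e at J2 fixed by 1)
β3 stroke at I1  (J2 effort already set via bond 1)
β2 stroke at R1  (J1: bond 0 brought effort, rest push out)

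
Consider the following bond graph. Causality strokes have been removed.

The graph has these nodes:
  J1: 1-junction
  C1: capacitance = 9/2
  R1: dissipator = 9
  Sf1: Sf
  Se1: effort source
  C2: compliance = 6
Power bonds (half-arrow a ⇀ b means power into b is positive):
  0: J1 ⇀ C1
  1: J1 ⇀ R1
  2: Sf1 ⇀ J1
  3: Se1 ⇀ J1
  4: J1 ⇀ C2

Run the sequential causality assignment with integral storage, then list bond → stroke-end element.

#0 stroke at J1
#1 stroke at J1
#2 stroke at Sf1
#3 stroke at J1
#4 stroke at J1

#2 |Sf1  (Sf1 fixes flow; stroke at Sf1)
#3 |J1  (Se1 (Se) sets effort on bond)
#0 |J1  (J1 flow already set via bond 2)
#1 |J1  (1-jn J1 has f-setter on 2)
#4 |J1  (1-jn J1 has f-setter on 2)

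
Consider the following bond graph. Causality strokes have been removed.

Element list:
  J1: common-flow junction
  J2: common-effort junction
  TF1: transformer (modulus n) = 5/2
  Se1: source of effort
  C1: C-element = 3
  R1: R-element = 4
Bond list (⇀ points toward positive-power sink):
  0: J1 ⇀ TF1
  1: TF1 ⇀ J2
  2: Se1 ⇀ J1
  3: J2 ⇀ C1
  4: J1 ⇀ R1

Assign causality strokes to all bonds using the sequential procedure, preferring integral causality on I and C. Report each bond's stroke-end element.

#0 stroke→J1
#1 stroke→TF1
#2 stroke→J1
#3 stroke→J2
#4 stroke→R1

b2 stroke at J1  (Se1: effort source, stroke at far end)
b3 stroke at J2  (C1 outputs effort q/C1)
b1 stroke at TF1  (0-jn J2 has e-setter on 3)
b0 stroke at J1  (TF1: transformer flips bond 1)
b4 stroke at R1  (J1: last free bond brings flow in)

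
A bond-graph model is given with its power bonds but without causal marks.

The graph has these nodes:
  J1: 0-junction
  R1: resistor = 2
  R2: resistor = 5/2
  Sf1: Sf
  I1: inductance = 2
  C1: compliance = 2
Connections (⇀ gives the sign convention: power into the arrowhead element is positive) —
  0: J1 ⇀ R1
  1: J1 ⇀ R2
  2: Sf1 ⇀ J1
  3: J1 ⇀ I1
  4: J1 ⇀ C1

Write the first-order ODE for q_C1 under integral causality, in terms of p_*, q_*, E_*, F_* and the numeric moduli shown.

b2 stroke at Sf1  (Sf1 (Sf) sets flow on bond)
b3 stroke at I1  (prefer integral on I1)
b4 stroke at J1  (C1 outputs effort q/C1)
b0 stroke at R1  (common-e at J1 fixed by 4)
b1 stroke at R2  (J1: bond 4 brought effort, rest push out)

dq_C1/dt = F_Sf1 - p_I1/2 - 9*q_C1/20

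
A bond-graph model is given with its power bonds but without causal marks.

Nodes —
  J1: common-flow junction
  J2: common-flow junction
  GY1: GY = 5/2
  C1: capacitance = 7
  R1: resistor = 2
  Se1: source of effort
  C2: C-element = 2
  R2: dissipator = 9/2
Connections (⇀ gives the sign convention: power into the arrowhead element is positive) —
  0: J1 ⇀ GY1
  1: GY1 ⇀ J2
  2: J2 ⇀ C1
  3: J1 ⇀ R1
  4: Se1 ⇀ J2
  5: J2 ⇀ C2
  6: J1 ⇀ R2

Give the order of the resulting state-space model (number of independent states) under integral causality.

2  (C1, C2 all integral)

#4 →J2  (source Se1 imposes e)
#2 →J2  (C1 integral (e out))
#5 →J2  (C2 integral (e out))
#1 →GY1  (J2: last free bond brings flow in)
#0 →GY1  (GY GY1: same side as bond 1)
#3 →J1  (J1: bond 0 brought flow, rest push out)
#6 →J1  (J1: bond 0 brought flow, rest push out)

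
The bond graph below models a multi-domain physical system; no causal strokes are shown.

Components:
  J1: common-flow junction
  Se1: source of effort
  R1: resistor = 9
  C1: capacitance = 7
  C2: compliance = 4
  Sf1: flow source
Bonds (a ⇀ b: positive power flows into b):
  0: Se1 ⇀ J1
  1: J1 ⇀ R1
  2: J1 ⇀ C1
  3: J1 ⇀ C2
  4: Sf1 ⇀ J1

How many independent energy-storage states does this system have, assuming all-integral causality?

β0 stroke→J1  (Se1 fixes effort; stroke away)
β4 stroke→Sf1  (Sf1: flow source, stroke at near end)
β1 stroke→J1  (J1: bond 4 brought flow, rest push out)
β2 stroke→J1  (1-jn J1 has f-setter on 4)
β3 stroke→J1  (common-f at J1 fixed by 4)

2  (C1, C2 all integral)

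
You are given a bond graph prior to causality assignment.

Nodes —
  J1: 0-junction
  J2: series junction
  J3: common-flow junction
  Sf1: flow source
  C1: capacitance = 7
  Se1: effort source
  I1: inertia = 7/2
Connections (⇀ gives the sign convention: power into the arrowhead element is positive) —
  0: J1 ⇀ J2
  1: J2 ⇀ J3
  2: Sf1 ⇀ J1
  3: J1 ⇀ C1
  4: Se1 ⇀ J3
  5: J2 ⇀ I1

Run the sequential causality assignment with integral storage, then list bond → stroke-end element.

β2 →Sf1  (Sf1 fixes flow; stroke at Sf1)
β4 →J3  (Se1: effort source, stroke at far end)
β1 →J2  (J3 needs exactly one f-in)
β3 →J1  (C1 integral (e out))
β0 →J2  (J1 effort already set via bond 3)
β5 →I1  (J2: last free bond brings flow in)

b0 stroke at J2
b1 stroke at J2
b2 stroke at Sf1
b3 stroke at J1
b4 stroke at J3
b5 stroke at I1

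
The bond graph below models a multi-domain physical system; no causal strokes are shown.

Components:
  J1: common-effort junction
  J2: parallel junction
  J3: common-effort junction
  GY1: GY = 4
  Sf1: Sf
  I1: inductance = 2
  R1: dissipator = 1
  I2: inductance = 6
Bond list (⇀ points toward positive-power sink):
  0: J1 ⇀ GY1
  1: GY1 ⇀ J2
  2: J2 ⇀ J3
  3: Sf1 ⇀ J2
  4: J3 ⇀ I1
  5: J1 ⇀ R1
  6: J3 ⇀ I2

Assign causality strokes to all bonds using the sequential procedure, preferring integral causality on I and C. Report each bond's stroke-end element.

bond 3 stroke at Sf1  (source Sf1 imposes f)
bond 4 stroke at I1  (I1 integral (f out))
bond 6 stroke at I2  (I2 integral (f out))
bond 2 stroke at J3  (J3 needs exactly one e-in)
bond 1 stroke at J2  (J2: last free bond brings effort in)
bond 0 stroke at J1  (GY1: gyrator matches bond 1)
bond 5 stroke at R1  (0-jn J1 has e-setter on 0)

β0 |J1
β1 |J2
β2 |J3
β3 |Sf1
β4 |I1
β5 |R1
β6 |I2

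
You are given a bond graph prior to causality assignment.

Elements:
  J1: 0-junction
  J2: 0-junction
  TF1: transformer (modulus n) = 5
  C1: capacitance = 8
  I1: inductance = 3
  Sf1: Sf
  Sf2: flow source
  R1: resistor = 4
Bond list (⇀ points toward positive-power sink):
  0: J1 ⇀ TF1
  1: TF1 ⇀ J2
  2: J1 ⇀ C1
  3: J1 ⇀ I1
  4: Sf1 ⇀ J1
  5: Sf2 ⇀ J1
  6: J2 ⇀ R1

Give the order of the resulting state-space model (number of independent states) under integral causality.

#4 →Sf1  (Sf1 (Sf) sets flow on bond)
#5 →Sf2  (Sf2: flow source, stroke at near end)
#2 →J1  (C1: C, integral causality)
#0 →TF1  (common-e at J1 fixed by 2)
#3 →I1  (common-e at J1 fixed by 2)
#1 →J2  (TF1 one-in-one-out from 0)
#6 →R1  (common-e at J2 fixed by 1)

2  (C1, I1 all integral)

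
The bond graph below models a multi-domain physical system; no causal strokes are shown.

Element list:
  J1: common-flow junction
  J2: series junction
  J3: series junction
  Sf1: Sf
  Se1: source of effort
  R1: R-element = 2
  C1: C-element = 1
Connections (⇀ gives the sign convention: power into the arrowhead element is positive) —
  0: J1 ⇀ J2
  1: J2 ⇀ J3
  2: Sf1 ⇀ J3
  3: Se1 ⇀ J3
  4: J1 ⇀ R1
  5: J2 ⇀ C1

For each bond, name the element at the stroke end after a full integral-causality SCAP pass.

b0 stroke at J2
b1 stroke at J3
b2 stroke at Sf1
b3 stroke at J3
b4 stroke at J1
b5 stroke at J2

β2 stroke at Sf1  (Sf1: flow source, stroke at near end)
β3 stroke at J3  (Se1 fixes effort; stroke away)
β1 stroke at J3  (J3 flow already set via bond 2)
β0 stroke at J2  (J2: bond 1 brought flow, rest push out)
β5 stroke at J2  (1-jn J2 has f-setter on 1)
β4 stroke at J1  (J1: bond 0 brought flow, rest push out)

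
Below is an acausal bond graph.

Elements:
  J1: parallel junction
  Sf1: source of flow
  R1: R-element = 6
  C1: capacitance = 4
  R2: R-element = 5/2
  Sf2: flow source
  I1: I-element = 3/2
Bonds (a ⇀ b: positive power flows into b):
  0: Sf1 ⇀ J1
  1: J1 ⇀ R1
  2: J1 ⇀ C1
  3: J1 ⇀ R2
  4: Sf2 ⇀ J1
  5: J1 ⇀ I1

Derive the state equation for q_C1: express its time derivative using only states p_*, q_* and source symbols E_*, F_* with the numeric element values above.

β0 stroke→Sf1  (Sf1 (Sf) sets flow on bond)
β4 stroke→Sf2  (Sf2 (Sf) sets flow on bond)
β2 stroke→J1  (C1: C, integral causality)
β1 stroke→R1  (J1 effort already set via bond 2)
β3 stroke→R2  (0-jn J1 has e-setter on 2)
β5 stroke→I1  (common-e at J1 fixed by 2)

dq_C1/dt = F_Sf1 + F_Sf2 - 2*p_I1/3 - 17*q_C1/120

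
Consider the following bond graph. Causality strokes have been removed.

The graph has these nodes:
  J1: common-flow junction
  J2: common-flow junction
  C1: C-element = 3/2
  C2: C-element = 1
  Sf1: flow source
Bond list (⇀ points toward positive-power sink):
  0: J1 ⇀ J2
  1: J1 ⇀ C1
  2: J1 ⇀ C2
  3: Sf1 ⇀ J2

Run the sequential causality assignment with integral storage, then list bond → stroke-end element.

b0 stroke→J2
b1 stroke→J1
b2 stroke→J1
b3 stroke→Sf1

bond 3 →Sf1  (Sf1: flow source, stroke at near end)
bond 0 →J2  (J2: bond 3 brought flow, rest push out)
bond 1 →J1  (1-jn J1 has f-setter on 0)
bond 2 →J1  (J1: bond 0 brought flow, rest push out)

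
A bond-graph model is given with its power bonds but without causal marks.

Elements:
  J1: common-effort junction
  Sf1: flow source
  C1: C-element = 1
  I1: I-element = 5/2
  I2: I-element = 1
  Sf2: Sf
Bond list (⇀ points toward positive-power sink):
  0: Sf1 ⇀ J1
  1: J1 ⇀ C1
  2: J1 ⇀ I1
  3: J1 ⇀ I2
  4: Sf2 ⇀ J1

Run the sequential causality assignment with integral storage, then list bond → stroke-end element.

bond 0 stroke at Sf1
bond 1 stroke at J1
bond 2 stroke at I1
bond 3 stroke at I2
bond 4 stroke at Sf2

b0 stroke at Sf1  (Sf1 fixes flow; stroke at Sf1)
b4 stroke at Sf2  (Sf2 (Sf) sets flow on bond)
b1 stroke at J1  (C1 integral (e out))
b2 stroke at I1  (J1 effort already set via bond 1)
b3 stroke at I2  (J1: bond 1 brought effort, rest push out)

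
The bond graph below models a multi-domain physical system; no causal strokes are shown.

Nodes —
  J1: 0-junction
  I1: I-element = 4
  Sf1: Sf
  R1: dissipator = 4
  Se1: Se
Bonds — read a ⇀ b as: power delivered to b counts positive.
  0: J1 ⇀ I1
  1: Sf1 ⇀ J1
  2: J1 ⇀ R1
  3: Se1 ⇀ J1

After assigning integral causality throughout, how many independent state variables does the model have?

1  (I1 all integral)

β1 |Sf1  (Sf1 (Sf) sets flow on bond)
β3 |J1  (Se1 (Se) sets effort on bond)
β0 |I1  (J1: bond 3 brought effort, rest push out)
β2 |R1  (J1: bond 3 brought effort, rest push out)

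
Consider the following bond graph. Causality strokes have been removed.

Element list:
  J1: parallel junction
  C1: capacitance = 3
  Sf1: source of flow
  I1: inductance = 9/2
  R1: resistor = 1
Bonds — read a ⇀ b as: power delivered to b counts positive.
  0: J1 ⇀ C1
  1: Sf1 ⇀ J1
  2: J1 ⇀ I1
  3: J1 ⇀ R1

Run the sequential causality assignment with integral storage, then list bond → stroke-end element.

β1 stroke→Sf1  (Sf1 fixes flow; stroke at Sf1)
β0 stroke→J1  (C1: C, integral causality)
β2 stroke→I1  (common-e at J1 fixed by 0)
β3 stroke→R1  (J1 effort already set via bond 0)

#0 stroke at J1
#1 stroke at Sf1
#2 stroke at I1
#3 stroke at R1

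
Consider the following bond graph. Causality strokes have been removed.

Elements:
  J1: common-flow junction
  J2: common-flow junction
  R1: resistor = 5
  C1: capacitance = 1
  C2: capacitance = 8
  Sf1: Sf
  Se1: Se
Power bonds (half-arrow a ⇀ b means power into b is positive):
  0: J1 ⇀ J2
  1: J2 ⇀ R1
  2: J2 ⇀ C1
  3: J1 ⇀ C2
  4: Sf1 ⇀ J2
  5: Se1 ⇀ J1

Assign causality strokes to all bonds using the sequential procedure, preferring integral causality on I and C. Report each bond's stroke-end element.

bond 4 stroke→Sf1  (Sf1: flow source, stroke at near end)
bond 5 stroke→J1  (Se1: effort source, stroke at far end)
bond 0 stroke→J2  (1-jn J2 has f-setter on 4)
bond 1 stroke→J2  (common-f at J2 fixed by 4)
bond 2 stroke→J2  (common-f at J2 fixed by 4)
bond 3 stroke→J1  (J1: bond 0 brought flow, rest push out)

b0 stroke→J2
b1 stroke→J2
b2 stroke→J2
b3 stroke→J1
b4 stroke→Sf1
b5 stroke→J1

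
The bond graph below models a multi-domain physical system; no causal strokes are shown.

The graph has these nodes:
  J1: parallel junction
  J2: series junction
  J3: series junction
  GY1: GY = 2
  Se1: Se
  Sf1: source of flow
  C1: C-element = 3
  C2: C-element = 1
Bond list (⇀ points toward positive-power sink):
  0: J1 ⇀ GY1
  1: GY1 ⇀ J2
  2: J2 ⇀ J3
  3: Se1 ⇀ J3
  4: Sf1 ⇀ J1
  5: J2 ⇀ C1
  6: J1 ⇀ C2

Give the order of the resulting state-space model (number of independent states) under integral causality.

#3 stroke at J3  (Se1 (Se) sets effort on bond)
#4 stroke at Sf1  (Sf1 fixes flow; stroke at Sf1)
#2 stroke at J2  (J3: last free bond brings flow in)
#5 stroke at J2  (C1 integral (e out))
#1 stroke at GY1  (J2: last free bond brings flow in)
#0 stroke at GY1  (GY1: gyrator matches bond 1)
#6 stroke at J1  (J1: last free bond brings effort in)

2  (C1, C2 all integral)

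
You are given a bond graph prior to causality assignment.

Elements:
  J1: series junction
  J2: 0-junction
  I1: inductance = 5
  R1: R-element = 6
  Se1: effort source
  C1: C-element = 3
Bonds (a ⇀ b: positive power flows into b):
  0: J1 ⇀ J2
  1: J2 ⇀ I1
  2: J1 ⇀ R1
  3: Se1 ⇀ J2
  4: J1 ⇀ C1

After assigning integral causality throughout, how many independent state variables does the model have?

2  (C1, I1 all integral)

β3 stroke at J2  (Se1 fixes effort; stroke away)
β0 stroke at J1  (J2: bond 3 brought effort, rest push out)
β1 stroke at I1  (J2: bond 3 brought effort, rest push out)
β4 stroke at J1  (C1: C, integral causality)
β2 stroke at R1  (J1: last free bond brings flow in)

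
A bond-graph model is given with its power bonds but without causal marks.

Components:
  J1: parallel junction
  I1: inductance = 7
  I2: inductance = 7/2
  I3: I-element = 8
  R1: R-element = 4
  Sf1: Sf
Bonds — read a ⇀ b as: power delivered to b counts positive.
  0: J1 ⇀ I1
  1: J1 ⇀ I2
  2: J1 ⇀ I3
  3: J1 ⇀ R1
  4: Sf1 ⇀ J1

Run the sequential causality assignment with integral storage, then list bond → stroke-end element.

bond 4 stroke at Sf1  (Sf1 (Sf) sets flow on bond)
bond 0 stroke at I1  (I1 integral (f out))
bond 1 stroke at I2  (I2 outputs flow p/I2)
bond 2 stroke at I3  (I3 outputs flow p/I3)
bond 3 stroke at J1  (only one effort-in slot at J1)

β0 |I1
β1 |I2
β2 |I3
β3 |J1
β4 |Sf1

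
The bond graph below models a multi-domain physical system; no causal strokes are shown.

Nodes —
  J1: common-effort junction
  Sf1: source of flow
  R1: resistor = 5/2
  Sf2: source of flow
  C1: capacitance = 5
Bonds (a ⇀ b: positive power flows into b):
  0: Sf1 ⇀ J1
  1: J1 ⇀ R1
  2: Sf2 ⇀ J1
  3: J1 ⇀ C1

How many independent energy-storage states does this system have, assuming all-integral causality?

1  (C1 all integral)

#0 |Sf1  (Sf1 fixes flow; stroke at Sf1)
#2 |Sf2  (Sf2: flow source, stroke at near end)
#3 |J1  (C1: C, integral causality)
#1 |R1  (J1: bond 3 brought effort, rest push out)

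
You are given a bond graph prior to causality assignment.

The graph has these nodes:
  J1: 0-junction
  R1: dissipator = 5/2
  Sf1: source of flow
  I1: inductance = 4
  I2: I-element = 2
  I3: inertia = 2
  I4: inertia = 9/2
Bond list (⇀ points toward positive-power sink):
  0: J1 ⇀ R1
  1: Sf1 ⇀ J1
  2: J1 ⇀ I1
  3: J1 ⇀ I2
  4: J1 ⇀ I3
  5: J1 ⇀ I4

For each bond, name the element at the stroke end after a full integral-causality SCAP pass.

#0 |J1
#1 |Sf1
#2 |I1
#3 |I2
#4 |I3
#5 |I4

#1 stroke at Sf1  (Sf1 (Sf) sets flow on bond)
#2 stroke at I1  (I1 integral (f out))
#3 stroke at I2  (prefer integral on I2)
#4 stroke at I3  (I3 outputs flow p/I3)
#5 stroke at I4  (I4 outputs flow p/I4)
#0 stroke at J1  (only one effort-in slot at J1)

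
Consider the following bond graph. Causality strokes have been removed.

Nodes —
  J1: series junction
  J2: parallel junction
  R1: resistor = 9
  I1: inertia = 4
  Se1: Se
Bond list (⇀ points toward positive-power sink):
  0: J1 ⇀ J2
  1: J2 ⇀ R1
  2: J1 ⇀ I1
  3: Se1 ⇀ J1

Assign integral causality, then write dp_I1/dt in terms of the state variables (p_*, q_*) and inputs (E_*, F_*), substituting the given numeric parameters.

b3 |J1  (source Se1 imposes e)
b2 |I1  (I1 outputs flow p/I1)
b0 |J1  (J1: bond 2 brought flow, rest push out)
b1 |J2  (closing 0-jn rule on J2)

dp_I1/dt = E_Se1 - 9*p_I1/4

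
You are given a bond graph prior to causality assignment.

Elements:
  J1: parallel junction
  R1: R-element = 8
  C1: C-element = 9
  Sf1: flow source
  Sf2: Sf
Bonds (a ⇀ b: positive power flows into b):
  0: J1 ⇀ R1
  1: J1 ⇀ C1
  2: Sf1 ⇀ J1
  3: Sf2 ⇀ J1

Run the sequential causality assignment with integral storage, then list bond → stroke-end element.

bond 0 stroke→R1
bond 1 stroke→J1
bond 2 stroke→Sf1
bond 3 stroke→Sf2

#2 stroke→Sf1  (Sf1 (Sf) sets flow on bond)
#3 stroke→Sf2  (Sf2: flow source, stroke at near end)
#1 stroke→J1  (C1 outputs effort q/C1)
#0 stroke→R1  (0-jn J1 has e-setter on 1)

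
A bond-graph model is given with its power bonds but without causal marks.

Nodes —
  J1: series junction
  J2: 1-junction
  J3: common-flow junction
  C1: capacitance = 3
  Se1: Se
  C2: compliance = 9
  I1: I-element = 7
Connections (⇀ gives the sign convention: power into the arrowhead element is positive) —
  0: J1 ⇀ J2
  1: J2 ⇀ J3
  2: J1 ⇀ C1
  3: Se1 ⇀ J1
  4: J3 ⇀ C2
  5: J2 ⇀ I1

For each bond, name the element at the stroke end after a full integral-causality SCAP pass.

b3 stroke at J1  (Se1: effort source, stroke at far end)
b2 stroke at J1  (C1 integral (e out))
b0 stroke at J2  (J1 needs exactly one f-in)
b4 stroke at J3  (prefer integral on C2)
b1 stroke at J2  (closing 1-jn rule on J3)
b5 stroke at I1  (J2: last free bond brings flow in)

bond 0 stroke→J2
bond 1 stroke→J2
bond 2 stroke→J1
bond 3 stroke→J1
bond 4 stroke→J3
bond 5 stroke→I1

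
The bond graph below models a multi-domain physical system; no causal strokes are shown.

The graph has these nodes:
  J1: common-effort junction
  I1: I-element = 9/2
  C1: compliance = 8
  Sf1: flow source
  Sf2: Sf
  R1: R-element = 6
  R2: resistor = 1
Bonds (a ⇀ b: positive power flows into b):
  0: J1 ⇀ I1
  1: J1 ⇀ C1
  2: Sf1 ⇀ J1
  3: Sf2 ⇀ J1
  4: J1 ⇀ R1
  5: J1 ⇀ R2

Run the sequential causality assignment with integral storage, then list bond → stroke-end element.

b0 →I1
b1 →J1
b2 →Sf1
b3 →Sf2
b4 →R1
b5 →R2

#2 stroke→Sf1  (Sf1 (Sf) sets flow on bond)
#3 stroke→Sf2  (Sf2 fixes flow; stroke at Sf2)
#0 stroke→I1  (I1: I, integral causality)
#1 stroke→J1  (C1: C, integral causality)
#4 stroke→R1  (J1: bond 1 brought effort, rest push out)
#5 stroke→R2  (J1: bond 1 brought effort, rest push out)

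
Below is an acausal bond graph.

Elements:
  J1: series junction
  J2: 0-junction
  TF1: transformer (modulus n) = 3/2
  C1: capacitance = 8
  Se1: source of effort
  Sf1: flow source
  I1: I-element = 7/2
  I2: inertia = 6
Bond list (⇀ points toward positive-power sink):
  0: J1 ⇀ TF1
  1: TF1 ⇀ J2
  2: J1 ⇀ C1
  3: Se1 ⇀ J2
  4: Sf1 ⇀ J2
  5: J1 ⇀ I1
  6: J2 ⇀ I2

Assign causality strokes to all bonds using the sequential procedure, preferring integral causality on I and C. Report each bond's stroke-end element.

β3 →J2  (Se1: effort source, stroke at far end)
β4 →Sf1  (Sf1: flow source, stroke at near end)
β1 →TF1  (common-e at J2 fixed by 3)
β6 →I2  (0-jn J2 has e-setter on 3)
β0 →J1  (through TF1, causality passes straight; one stroke at TF1)
β2 →J1  (C1: C, integral causality)
β5 →I1  (J1: last free bond brings flow in)

b0 |J1
b1 |TF1
b2 |J1
b3 |J2
b4 |Sf1
b5 |I1
b6 |I2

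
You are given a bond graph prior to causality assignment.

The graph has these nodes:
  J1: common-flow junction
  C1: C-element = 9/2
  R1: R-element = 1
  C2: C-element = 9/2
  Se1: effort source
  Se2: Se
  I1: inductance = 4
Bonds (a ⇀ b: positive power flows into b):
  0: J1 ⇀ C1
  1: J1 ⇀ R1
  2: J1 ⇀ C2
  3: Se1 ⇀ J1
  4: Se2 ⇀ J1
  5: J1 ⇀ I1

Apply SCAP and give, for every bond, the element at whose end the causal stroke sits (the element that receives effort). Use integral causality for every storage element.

β3 stroke→J1  (source Se1 imposes e)
β4 stroke→J1  (Se2: effort source, stroke at far end)
β0 stroke→J1  (C1: C, integral causality)
β2 stroke→J1  (C2 integral (e out))
β5 stroke→I1  (I1 integral (f out))
β1 stroke→J1  (common-f at J1 fixed by 5)

β0 →J1
β1 →J1
β2 →J1
β3 →J1
β4 →J1
β5 →I1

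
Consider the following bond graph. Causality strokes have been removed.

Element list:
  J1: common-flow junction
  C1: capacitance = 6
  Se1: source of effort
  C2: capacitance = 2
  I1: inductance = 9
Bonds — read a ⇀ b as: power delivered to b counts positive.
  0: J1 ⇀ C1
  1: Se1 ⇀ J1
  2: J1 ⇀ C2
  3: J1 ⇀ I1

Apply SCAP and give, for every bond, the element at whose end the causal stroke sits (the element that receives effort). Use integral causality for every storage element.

#1 |J1  (source Se1 imposes e)
#0 |J1  (C1 integral (e out))
#2 |J1  (prefer integral on C2)
#3 |I1  (J1 needs exactly one f-in)

β0 →J1
β1 →J1
β2 →J1
β3 →I1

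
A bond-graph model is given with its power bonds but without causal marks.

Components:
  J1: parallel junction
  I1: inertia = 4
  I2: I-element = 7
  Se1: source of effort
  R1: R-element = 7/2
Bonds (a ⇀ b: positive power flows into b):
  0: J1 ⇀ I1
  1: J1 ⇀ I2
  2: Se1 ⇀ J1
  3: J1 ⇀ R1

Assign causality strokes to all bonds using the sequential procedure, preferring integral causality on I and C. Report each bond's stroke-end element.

#2 stroke→J1  (source Se1 imposes e)
#0 stroke→I1  (J1 effort already set via bond 2)
#1 stroke→I2  (common-e at J1 fixed by 2)
#3 stroke→R1  (J1 effort already set via bond 2)

bond 0 stroke→I1
bond 1 stroke→I2
bond 2 stroke→J1
bond 3 stroke→R1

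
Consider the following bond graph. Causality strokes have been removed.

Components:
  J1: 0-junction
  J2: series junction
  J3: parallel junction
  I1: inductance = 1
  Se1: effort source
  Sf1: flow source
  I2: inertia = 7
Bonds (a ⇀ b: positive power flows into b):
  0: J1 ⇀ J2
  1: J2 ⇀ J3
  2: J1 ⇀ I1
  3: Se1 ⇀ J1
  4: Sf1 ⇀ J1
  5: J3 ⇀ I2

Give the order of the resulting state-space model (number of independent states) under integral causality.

2  (I1, I2 all integral)

#3 stroke at J1  (source Se1 imposes e)
#4 stroke at Sf1  (Sf1: flow source, stroke at near end)
#0 stroke at J2  (0-jn J1 has e-setter on 3)
#2 stroke at I1  (0-jn J1 has e-setter on 3)
#1 stroke at J3  (only one flow-in slot at J2)
#5 stroke at I2  (common-e at J3 fixed by 1)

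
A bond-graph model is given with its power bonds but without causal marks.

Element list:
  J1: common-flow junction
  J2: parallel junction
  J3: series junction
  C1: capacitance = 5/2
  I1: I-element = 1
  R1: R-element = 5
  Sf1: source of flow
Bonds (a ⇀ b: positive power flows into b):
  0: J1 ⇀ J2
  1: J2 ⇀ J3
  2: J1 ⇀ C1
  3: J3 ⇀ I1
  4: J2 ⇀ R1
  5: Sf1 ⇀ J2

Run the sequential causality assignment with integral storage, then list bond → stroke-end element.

#0 →J2
#1 →J3
#2 →J1
#3 →I1
#4 →R1
#5 →Sf1

#5 |Sf1  (Sf1 fixes flow; stroke at Sf1)
#2 |J1  (C1 outputs effort q/C1)
#0 |J2  (closing 1-jn rule on J1)
#1 |J3  (common-e at J2 fixed by 0)
#4 |R1  (J2 effort already set via bond 0)
#3 |I1  (J3 needs exactly one f-in)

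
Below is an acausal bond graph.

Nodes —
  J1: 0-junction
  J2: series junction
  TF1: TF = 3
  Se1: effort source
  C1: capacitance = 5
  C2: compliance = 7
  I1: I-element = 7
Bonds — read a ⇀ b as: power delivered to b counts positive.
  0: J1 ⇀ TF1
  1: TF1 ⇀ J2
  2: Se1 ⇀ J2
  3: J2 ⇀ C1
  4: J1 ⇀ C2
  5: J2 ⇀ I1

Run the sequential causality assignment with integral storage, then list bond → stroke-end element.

#2 →J2  (Se1 fixes effort; stroke away)
#3 →J2  (C1 outputs effort q/C1)
#4 →J1  (C2 outputs effort q/C2)
#0 →TF1  (common-e at J1 fixed by 4)
#1 →J2  (TF TF1: opposite of bond 0)
#5 →I1  (J2 needs exactly one f-in)

bond 0 →TF1
bond 1 →J2
bond 2 →J2
bond 3 →J2
bond 4 →J1
bond 5 →I1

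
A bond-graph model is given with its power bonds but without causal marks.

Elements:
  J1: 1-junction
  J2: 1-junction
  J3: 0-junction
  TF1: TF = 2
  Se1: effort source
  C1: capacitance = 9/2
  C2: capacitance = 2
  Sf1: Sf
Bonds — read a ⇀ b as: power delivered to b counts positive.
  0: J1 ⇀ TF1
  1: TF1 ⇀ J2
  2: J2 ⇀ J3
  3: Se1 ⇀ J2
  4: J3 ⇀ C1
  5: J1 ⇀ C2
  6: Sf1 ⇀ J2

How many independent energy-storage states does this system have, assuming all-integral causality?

bond 3 stroke→J2  (Se1: effort source, stroke at far end)
bond 6 stroke→Sf1  (source Sf1 imposes f)
bond 1 stroke→J2  (J2 flow already set via bond 6)
bond 2 stroke→J2  (J2 flow already set via bond 6)
bond 4 stroke→J3  (closing 0-jn rule on J3)
bond 0 stroke→TF1  (through TF1, causality passes straight; one stroke at TF1)
bond 5 stroke→J1  (J1: bond 0 brought flow, rest push out)

2  (C1, C2 all integral)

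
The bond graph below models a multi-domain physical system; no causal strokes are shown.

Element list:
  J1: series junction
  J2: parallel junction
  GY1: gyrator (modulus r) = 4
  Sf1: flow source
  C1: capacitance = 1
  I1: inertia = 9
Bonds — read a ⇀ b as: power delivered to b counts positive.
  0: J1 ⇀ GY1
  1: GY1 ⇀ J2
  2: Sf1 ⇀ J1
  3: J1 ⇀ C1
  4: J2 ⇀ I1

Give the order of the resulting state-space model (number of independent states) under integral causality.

2  (C1, I1 all integral)

bond 2 |Sf1  (Sf1 (Sf) sets flow on bond)
bond 0 |J1  (1-jn J1 has f-setter on 2)
bond 3 |J1  (1-jn J1 has f-setter on 2)
bond 1 |J2  (GY GY1: same side as bond 0)
bond 4 |I1  (common-e at J2 fixed by 1)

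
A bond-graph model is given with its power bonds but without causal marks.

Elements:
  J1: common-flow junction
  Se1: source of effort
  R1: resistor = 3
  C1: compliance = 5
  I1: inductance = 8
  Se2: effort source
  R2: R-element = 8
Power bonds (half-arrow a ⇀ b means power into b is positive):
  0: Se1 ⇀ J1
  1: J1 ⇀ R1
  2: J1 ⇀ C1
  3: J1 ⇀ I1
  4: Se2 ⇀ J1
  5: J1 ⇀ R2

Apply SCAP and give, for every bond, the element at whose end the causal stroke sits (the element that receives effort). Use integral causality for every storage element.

bond 0 stroke at J1  (Se1: effort source, stroke at far end)
bond 4 stroke at J1  (source Se2 imposes e)
bond 2 stroke at J1  (C1 outputs effort q/C1)
bond 3 stroke at I1  (I1 outputs flow p/I1)
bond 1 stroke at J1  (1-jn J1 has f-setter on 3)
bond 5 stroke at J1  (J1: bond 3 brought flow, rest push out)

β0 |J1
β1 |J1
β2 |J1
β3 |I1
β4 |J1
β5 |J1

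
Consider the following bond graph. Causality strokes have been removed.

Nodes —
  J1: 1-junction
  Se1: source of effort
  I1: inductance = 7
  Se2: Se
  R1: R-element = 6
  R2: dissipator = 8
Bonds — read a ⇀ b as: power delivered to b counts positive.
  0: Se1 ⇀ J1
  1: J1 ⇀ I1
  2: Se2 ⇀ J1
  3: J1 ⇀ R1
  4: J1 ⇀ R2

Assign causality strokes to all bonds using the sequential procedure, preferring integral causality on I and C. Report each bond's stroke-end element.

β0 →J1  (Se1: effort source, stroke at far end)
β2 →J1  (Se2 (Se) sets effort on bond)
β1 →I1  (I1 integral (f out))
β3 →J1  (J1: bond 1 brought flow, rest push out)
β4 →J1  (J1: bond 1 brought flow, rest push out)

β0 →J1
β1 →I1
β2 →J1
β3 →J1
β4 →J1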